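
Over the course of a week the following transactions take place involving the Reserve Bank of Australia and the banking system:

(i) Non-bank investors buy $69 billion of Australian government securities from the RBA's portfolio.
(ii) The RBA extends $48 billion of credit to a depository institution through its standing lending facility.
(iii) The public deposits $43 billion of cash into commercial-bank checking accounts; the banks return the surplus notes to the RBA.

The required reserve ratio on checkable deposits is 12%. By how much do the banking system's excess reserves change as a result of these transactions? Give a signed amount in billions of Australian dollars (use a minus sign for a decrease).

Asset sale (to non-banks) $69 billion: reserves −$69B, deposits −$69B.
Discount-window loan $48 billion: reserves +$48B, deposits 0.
Currency deposit $43 billion: reserves +$43B, deposits +$43B.
Totals: Δreserves = +$22B, Δdeposits = −$26B.
Δrequired reserves = 12% × −$26B = −$3.12B.
Δexcess reserves = Δreserves − Δrequired = +$22B − (−$3.12B) = +$25.12 billion.

+$25.12 billion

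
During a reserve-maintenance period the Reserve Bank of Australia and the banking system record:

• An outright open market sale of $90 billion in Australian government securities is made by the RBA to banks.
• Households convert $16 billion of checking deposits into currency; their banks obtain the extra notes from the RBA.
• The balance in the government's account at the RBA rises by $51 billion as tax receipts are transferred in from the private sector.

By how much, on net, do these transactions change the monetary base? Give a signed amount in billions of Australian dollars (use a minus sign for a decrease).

OMO sale (to banks) $90 billion: RBA balance sheet contracts → −$90B.
Currency withdrawal $16 billion: just a shift between currency and reserves — both are base money → 0.
Government account inflow $51 billion: reserves shift to a non-base liability → −$51B.
Net: −90 + 0 − 51 = -$141 billion.

-$141 billion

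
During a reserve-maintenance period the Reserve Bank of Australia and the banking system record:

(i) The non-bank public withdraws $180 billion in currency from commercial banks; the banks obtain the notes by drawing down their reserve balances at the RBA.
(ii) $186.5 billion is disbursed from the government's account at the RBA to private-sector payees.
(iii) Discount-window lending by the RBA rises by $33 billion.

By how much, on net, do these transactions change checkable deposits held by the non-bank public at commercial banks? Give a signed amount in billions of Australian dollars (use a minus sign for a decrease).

+$6.5 billion

Currency withdrawal $180 billion: non-bank counterparties' bank balances fall → −$180B.
Government spending $186.5 billion: non-bank counterparties' bank balances rise → +$186.5B.
Discount-window loan $33 billion: the counterparty is a bank, so public deposits are unchanged → 0.
Net: −180 + 186.5 + 0 = +$6.5 billion.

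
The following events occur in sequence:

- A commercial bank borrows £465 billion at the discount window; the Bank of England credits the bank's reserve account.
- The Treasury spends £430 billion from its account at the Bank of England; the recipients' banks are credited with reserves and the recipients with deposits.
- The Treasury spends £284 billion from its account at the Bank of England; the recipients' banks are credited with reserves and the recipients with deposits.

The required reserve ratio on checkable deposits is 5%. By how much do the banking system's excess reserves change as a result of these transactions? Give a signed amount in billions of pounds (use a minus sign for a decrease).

Discount-window loan £465 billion: reserves +£465B, deposits 0.
Government spending £430 billion: reserves +£430B, deposits +£430B.
Government spending £284 billion: reserves +£284B, deposits +£284B.
Totals: Δreserves = +£1179B, Δdeposits = +£714B.
Δrequired reserves = 5% × +£714B = +£35.7B.
Δexcess reserves = Δreserves − Δrequired = +£1179B − (+£35.7B) = +£1143.3 billion.

+£1143.3 billion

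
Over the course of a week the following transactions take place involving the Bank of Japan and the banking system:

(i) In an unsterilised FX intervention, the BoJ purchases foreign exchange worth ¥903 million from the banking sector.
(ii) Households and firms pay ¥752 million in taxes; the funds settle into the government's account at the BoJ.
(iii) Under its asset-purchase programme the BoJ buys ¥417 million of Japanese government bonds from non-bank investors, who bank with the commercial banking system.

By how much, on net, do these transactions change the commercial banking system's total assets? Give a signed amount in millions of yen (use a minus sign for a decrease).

FX purchase ¥903 million: just an asset swap on bank balance sheets → 0.
Government account inflow ¥752 million: bank balance sheets shrink → −¥752M.
Asset purchase (from non-banks) ¥417 million: bank balance sheets expand → +¥417M.
Net: 0 − 752 + 417 = -¥335 million.

-¥335 million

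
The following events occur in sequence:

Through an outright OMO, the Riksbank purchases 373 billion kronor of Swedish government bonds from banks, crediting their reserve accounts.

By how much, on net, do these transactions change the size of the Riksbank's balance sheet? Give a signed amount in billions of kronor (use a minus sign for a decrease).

Riksbank balance sheet:
  Assets:      Securities +373B
  Liabilities: Bank reserves +373B
Change in total Riksbank assets = +373 billion.

+373 billion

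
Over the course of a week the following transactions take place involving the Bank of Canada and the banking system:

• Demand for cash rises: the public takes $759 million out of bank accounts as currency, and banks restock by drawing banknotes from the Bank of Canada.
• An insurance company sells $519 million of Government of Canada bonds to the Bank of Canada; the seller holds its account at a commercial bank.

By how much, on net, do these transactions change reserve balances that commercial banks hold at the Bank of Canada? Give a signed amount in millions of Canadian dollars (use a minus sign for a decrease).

Bank of Canada balance sheet:
  Assets:      Securities +$519M
  Liabilities: Bank reserves −$240M, Currency in circulation +$759M
So the change in reserve balances that commercial banks hold at the Bank of Canada is -$240 million.

-$240 million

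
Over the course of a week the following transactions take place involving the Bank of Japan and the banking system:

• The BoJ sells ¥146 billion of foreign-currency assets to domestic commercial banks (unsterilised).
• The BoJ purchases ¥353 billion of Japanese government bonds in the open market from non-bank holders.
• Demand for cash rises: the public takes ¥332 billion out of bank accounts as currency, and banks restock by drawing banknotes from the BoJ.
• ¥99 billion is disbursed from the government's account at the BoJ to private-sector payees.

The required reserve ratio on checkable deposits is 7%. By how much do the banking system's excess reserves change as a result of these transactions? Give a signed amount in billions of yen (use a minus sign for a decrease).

FX sale ¥146 billion: reserves −¥146B, deposits 0.
Asset purchase (from non-banks) ¥353 billion: reserves +¥353B, deposits +¥353B.
Currency withdrawal ¥332 billion: reserves −¥332B, deposits −¥332B.
Government spending ¥99 billion: reserves +¥99B, deposits +¥99B.
Totals: Δreserves = −¥26B, Δdeposits = +¥120B.
Δrequired reserves = 7% × +¥120B = +¥8.4B.
Δexcess reserves = Δreserves − Δrequired = −¥26B − (+¥8.4B) = -¥34.4 billion.

-¥34.4 billion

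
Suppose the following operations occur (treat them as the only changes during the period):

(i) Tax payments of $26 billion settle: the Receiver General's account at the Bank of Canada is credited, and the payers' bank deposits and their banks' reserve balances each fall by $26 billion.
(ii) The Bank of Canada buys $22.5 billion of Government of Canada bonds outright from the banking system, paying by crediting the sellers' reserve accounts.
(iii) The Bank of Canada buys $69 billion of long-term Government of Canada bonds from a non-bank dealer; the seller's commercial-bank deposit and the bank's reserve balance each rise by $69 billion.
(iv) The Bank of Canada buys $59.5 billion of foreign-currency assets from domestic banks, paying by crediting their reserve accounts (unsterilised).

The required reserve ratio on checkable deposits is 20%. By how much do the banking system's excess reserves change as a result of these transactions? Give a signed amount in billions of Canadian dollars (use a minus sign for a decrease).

+$116.4 billion

Government account inflow $26 billion: reserves −$26B, deposits −$26B.
OMO purchase (from banks) $22.5 billion: reserves +$22.5B, deposits 0.
Asset purchase (from non-banks) $69 billion: reserves +$69B, deposits +$69B.
FX purchase $59.5 billion: reserves +$59.5B, deposits 0.
Totals: Δreserves = +$125B, Δdeposits = +$43B.
Δrequired reserves = 20% × +$43B = +$8.6B.
Δexcess reserves = Δreserves − Δrequired = +$125B − (+$8.6B) = +$116.4 billion.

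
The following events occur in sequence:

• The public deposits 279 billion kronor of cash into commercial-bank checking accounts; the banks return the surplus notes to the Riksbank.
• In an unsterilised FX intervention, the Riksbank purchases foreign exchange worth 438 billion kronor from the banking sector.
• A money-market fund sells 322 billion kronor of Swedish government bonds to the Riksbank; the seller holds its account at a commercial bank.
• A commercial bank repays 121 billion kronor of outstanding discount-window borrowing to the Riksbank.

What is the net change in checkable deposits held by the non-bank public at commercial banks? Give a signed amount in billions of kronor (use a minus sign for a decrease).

+601 billion

Currency deposit 279 billion kronor: non-bank counterparties' bank balances rise → +279B.
FX purchase 438 billion kronor: the counterparty is a bank, so public deposits are unchanged → 0.
Asset purchase (from non-banks) 322 billion kronor: non-bank counterparties' bank balances rise → +322B.
Discount-window repayment 121 billion kronor: the counterparty is a bank, so public deposits are unchanged → 0.
Net: 279 + 0 + 322 + 0 = +601 billion.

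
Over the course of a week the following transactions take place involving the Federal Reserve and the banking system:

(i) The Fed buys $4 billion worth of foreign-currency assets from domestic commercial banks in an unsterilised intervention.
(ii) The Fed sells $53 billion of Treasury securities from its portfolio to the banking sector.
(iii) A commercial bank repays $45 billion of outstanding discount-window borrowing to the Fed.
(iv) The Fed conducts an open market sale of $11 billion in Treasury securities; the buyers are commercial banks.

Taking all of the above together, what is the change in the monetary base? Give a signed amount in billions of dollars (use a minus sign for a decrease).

FX purchase $4 billion: Fed balance sheet expands → +$4B.
OMO sale (to banks) $53 billion: Fed balance sheet contracts → −$53B.
Discount-window repayment $45 billion: Fed balance sheet contracts → −$45B.
OMO sale (to banks) $11 billion: Fed balance sheet contracts → −$11B.
Net: 4 − 53 − 45 − 11 = -$105 billion.

-$105 billion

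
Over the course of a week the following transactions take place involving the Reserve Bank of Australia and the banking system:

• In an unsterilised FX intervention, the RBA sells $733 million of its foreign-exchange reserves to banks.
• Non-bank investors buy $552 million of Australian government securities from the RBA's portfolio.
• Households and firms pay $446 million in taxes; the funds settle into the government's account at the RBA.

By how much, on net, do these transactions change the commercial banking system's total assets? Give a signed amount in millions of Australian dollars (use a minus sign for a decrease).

-$998 million

RBA balance sheet:
  Assets:      Securities −$552M, Foreign assets −$733M
  Liabilities: Bank reserves −$1731M, Government deposits +$446M
Commercial banking system:
  Assets:      Reserves at CB −$1731M, Foreign assets +$733M
  Liabilities: Checkable deposits −$998M
Change in total bank assets = -$998 million.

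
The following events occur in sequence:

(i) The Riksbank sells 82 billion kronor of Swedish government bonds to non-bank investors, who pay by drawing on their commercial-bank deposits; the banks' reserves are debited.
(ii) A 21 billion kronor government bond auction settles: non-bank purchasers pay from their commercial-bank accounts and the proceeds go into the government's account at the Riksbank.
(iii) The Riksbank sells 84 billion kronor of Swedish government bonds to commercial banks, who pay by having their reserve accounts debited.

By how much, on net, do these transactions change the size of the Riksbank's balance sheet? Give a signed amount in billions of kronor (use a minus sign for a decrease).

Asset sale (to non-banks) 82 billion kronor: a Riksbank asset is shed → −82B.
Government account inflow 21 billion kronor: only the composition of liabilities changes → 0.
OMO sale (to banks) 84 billion kronor: a Riksbank asset is shed → −84B.
Net: −82 + 0 − 84 = -166 billion.

-166 billion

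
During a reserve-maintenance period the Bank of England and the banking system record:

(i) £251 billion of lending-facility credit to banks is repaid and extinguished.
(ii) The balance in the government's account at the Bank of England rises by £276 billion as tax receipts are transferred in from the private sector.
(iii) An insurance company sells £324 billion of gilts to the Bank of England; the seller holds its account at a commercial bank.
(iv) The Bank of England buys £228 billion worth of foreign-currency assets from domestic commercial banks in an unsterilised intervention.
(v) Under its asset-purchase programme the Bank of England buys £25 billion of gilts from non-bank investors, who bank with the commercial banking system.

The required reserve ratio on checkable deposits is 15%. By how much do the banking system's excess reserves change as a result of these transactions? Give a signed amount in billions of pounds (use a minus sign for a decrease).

+£39.05 billion

Discount-window repayment £251 billion: reserves −£251B, deposits 0.
Government account inflow £276 billion: reserves −£276B, deposits −£276B.
Asset purchase (from non-banks) £324 billion: reserves +£324B, deposits +£324B.
FX purchase £228 billion: reserves +£228B, deposits 0.
Asset purchase (from non-banks) £25 billion: reserves +£25B, deposits +£25B.
Totals: Δreserves = +£50B, Δdeposits = +£73B.
Δrequired reserves = 15% × +£73B = +£10.95B.
Δexcess reserves = Δreserves − Δrequired = +£50B − (+£10.95B) = +£39.05 billion.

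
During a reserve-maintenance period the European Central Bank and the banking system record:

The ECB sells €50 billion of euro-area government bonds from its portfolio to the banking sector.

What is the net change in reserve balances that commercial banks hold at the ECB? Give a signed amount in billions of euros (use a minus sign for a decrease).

-€50 billion

OMO sale (to banks) €50 billion: the buying banks pay out of their reserve balances → −€50B.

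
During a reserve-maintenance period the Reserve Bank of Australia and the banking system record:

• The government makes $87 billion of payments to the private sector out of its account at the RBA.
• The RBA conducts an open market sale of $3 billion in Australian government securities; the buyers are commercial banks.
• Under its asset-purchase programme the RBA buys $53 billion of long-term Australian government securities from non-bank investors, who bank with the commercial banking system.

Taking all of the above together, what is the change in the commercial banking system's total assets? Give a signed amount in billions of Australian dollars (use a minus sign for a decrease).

Government spending $87 billion: bank balance sheets expand → +$87B.
OMO sale (to banks) $3 billion: just an asset swap on bank balance sheets → 0.
Asset purchase (from non-banks) $53 billion: bank balance sheets expand → +$53B.
Net: 87 + 0 + 53 = +$140 billion.

+$140 billion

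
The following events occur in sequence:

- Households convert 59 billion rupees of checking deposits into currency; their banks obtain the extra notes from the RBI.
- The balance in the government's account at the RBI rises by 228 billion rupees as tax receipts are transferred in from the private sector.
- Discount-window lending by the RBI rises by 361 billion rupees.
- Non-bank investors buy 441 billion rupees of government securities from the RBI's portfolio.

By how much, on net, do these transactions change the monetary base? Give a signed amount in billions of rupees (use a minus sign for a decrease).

Currency withdrawal 59 billion rupees: just a shift between currency and reserves — both are base money → 0.
Government account inflow 228 billion rupees: reserves shift to a non-base liability → −228B.
Discount-window loan 361 billion rupees: RBI balance sheet expands → +361B.
Asset sale (to non-banks) 441 billion rupees: RBI balance sheet contracts → −441B.
Net: 0 − 228 + 361 − 441 = -308 billion.

-308 billion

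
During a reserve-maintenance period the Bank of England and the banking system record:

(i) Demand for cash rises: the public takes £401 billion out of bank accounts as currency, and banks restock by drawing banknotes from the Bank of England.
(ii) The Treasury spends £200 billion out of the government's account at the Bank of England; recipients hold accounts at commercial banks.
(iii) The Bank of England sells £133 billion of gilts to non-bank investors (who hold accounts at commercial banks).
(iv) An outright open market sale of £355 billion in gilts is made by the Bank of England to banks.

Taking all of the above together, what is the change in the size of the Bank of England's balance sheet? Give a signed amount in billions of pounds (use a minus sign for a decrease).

Currency withdrawal £401 billion: only the composition of liabilities changes → 0.
Government spending £200 billion: only the composition of liabilities changes → 0.
Asset sale (to non-banks) £133 billion: a Bank of England asset is shed → −£133B.
OMO sale (to banks) £355 billion: a Bank of England asset is shed → −£355B.
Net: 0 + 0 − 133 − 355 = -£488 billion.

-£488 billion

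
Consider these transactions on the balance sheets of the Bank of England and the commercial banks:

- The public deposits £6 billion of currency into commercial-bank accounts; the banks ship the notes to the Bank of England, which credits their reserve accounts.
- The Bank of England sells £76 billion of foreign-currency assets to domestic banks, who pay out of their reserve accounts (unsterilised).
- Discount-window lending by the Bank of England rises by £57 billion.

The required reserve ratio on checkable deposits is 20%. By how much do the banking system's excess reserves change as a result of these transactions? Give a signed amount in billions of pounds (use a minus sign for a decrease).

-£14.2 billion

Currency deposit £6 billion: reserves +£6B, deposits +£6B.
FX sale £76 billion: reserves −£76B, deposits 0.
Discount-window loan £57 billion: reserves +£57B, deposits 0.
Totals: Δreserves = −£13B, Δdeposits = +£6B.
Δrequired reserves = 20% × +£6B = +£1.2B.
Δexcess reserves = Δreserves − Δrequired = −£13B − (+£1.2B) = -£14.2 billion.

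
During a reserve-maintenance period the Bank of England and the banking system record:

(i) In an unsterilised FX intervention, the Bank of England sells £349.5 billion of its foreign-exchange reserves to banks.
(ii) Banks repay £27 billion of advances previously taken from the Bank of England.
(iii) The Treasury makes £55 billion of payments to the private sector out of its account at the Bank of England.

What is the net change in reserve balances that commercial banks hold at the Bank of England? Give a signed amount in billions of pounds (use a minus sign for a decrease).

Bank of England balance sheet:
  Assets:      Loans to banks −£27B, Foreign assets −£349.5B
  Liabilities: Bank reserves −£321.5B, Government deposits −£55B
Commercial banking system:
  Assets:      Reserves at CB −£321.5B, Foreign assets +£349.5B
  Liabilities: Checkable deposits +£55B, Borrowings from CB −£27B
So the change in reserve balances that commercial banks hold at the Bank of England is -£321.5 billion.

-£321.5 billion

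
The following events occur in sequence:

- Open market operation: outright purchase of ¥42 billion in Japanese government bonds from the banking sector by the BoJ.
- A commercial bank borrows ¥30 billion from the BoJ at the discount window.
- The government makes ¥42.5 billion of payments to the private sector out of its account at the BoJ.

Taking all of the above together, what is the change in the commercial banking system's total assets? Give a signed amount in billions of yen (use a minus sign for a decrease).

+¥72.5 billion

OMO purchase (from banks) ¥42 billion: just an asset swap on bank balance sheets → 0.
Discount-window loan ¥30 billion: bank balance sheets expand → +¥30B.
Government spending ¥42.5 billion: bank balance sheets expand → +¥42.5B.
Net: 0 + 30 + 42.5 = +¥72.5 billion.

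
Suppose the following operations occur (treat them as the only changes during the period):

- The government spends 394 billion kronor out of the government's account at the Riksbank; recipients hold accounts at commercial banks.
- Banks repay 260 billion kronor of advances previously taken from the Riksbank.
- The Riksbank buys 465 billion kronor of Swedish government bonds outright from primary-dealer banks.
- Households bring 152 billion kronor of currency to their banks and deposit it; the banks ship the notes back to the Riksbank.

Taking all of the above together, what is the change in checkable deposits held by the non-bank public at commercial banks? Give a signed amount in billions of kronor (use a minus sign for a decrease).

+546 billion

Government spending 394 billion kronor: non-bank counterparties' bank balances rise → +394B.
Discount-window repayment 260 billion kronor: the counterparty is a bank, so public deposits are unchanged → 0.
OMO purchase (from banks) 465 billion kronor: the counterparty is a bank, so public deposits are unchanged → 0.
Currency deposit 152 billion kronor: non-bank counterparties' bank balances rise → +152B.
Net: 394 + 0 + 0 + 152 = +546 billion.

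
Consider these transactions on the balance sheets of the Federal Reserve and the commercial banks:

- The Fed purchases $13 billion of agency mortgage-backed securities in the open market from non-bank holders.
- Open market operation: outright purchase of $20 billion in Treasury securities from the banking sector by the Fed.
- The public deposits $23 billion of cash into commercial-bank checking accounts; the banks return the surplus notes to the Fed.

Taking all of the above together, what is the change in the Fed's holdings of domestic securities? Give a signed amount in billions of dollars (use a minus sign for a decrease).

Fed balance sheet:
  Assets:      Securities +$33B
  Liabilities: Bank reserves +$56B, Currency in circulation −$23B
So the change in the Fed's holdings of domestic securities is +$33 billion.

+$33 billion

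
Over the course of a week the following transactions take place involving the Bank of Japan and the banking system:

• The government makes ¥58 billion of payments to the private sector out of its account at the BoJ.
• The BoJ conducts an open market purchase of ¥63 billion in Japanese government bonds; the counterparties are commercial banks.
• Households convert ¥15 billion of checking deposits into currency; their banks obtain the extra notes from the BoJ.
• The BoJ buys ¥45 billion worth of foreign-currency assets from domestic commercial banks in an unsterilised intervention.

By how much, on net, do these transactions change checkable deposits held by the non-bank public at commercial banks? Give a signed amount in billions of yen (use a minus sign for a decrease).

BoJ balance sheet:
  Assets:      Securities +¥63B, Foreign assets +¥45B
  Liabilities: Bank reserves +¥151B, Currency in circulation +¥15B, Government deposits −¥58B
Commercial banking system:
  Assets:      Reserves at CB +¥151B, Securities −¥63B, Foreign assets −¥45B
  Liabilities: Checkable deposits +¥43B
So the change in checkable deposits held by the non-bank public at commercial banks is +¥43 billion.

+¥43 billion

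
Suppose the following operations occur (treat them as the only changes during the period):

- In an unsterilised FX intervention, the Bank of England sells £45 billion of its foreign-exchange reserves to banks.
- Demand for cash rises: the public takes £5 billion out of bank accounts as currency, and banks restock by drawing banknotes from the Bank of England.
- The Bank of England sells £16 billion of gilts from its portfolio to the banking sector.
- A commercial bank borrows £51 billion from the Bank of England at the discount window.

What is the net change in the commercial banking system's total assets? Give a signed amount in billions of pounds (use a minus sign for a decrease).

Bank of England balance sheet:
  Assets:      Securities −£16B, Loans to banks +£51B, Foreign assets −£45B
  Liabilities: Bank reserves −£15B, Currency in circulation +£5B
Commercial banking system:
  Assets:      Reserves at CB −£15B, Securities +£16B, Foreign assets +£45B
  Liabilities: Checkable deposits −£5B, Borrowings from CB +£51B
Change in total bank assets = +£46 billion.

+£46 billion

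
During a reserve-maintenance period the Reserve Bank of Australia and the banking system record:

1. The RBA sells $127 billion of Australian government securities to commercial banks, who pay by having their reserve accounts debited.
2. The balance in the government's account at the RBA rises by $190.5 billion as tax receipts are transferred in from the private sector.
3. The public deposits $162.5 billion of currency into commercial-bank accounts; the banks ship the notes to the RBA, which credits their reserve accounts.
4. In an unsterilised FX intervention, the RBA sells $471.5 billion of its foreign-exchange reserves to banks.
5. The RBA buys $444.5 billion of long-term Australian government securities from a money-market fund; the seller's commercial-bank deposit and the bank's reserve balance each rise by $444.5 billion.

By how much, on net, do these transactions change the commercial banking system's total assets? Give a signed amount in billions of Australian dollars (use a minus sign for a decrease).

+$416.5 billion

RBA balance sheet:
  Assets:      Securities +$317.5B, Foreign assets −$471.5B
  Liabilities: Bank reserves −$182B, Currency in circulation −$162.5B, Government deposits +$190.5B
Commercial banking system:
  Assets:      Reserves at CB −$182B, Securities +$127B, Foreign assets +$471.5B
  Liabilities: Checkable deposits +$416.5B
Change in total bank assets = +$416.5 billion.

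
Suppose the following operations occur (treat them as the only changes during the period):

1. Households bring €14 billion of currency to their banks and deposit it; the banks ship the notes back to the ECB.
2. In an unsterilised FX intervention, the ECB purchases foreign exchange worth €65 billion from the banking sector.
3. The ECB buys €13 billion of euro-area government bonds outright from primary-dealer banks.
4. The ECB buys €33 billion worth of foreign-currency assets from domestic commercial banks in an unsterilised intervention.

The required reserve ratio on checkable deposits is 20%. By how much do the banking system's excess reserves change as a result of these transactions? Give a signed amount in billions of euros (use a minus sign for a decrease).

+€122.2 billion

Currency deposit €14 billion: reserves +€14B, deposits +€14B.
FX purchase €65 billion: reserves +€65B, deposits 0.
OMO purchase (from banks) €13 billion: reserves +€13B, deposits 0.
FX purchase €33 billion: reserves +€33B, deposits 0.
Totals: Δreserves = +€125B, Δdeposits = +€14B.
Δrequired reserves = 20% × +€14B = +€2.8B.
Δexcess reserves = Δreserves − Δrequired = +€125B − (+€2.8B) = +€122.2 billion.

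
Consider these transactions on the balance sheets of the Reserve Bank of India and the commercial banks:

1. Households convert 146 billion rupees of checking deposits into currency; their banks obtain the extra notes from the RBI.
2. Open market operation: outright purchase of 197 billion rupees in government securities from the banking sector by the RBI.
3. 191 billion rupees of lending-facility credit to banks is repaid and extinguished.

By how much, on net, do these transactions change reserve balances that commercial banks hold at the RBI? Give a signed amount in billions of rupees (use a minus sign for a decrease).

-140 billion

Currency withdrawal 146 billion rupees: banks swap reserves for currency → −146B.
OMO purchase (from banks) 197 billion rupees: the RBI pays by crediting reserve accounts → +197B.
Discount-window repayment 191 billion rupees: repayment is debited from reserves → −191B.
Net: −146 + 197 − 191 = -140 billion.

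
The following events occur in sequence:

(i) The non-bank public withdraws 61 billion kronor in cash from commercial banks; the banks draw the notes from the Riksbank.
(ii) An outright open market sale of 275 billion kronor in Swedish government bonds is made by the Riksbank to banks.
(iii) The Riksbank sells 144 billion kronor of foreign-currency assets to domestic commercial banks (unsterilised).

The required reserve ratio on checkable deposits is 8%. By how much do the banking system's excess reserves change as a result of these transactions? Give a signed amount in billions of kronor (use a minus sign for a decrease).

-475.12 billion

Currency withdrawal 61 billion kronor: reserves −61B, deposits −61B.
OMO sale (to banks) 275 billion kronor: reserves −275B, deposits 0.
FX sale 144 billion kronor: reserves −144B, deposits 0.
Totals: Δreserves = −480B, Δdeposits = −61B.
Δrequired reserves = 8% × −61B = −4.88B.
Δexcess reserves = Δreserves − Δrequired = −480B − (−4.88B) = -475.12 billion.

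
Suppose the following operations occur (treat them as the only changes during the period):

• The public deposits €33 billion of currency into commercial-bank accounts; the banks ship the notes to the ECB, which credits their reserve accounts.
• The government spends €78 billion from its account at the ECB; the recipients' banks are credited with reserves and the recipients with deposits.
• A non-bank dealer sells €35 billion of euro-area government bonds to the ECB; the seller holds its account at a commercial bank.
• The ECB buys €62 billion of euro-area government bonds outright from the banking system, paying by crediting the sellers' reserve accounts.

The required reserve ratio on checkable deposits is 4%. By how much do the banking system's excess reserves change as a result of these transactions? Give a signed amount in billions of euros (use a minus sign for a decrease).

Currency deposit €33 billion: reserves +€33B, deposits +€33B.
Government spending €78 billion: reserves +€78B, deposits +€78B.
Asset purchase (from non-banks) €35 billion: reserves +€35B, deposits +€35B.
OMO purchase (from banks) €62 billion: reserves +€62B, deposits 0.
Totals: Δreserves = +€208B, Δdeposits = +€146B.
Δrequired reserves = 4% × +€146B = +€5.84B.
Δexcess reserves = Δreserves − Δrequired = +€208B − (+€5.84B) = +€202.16 billion.

+€202.16 billion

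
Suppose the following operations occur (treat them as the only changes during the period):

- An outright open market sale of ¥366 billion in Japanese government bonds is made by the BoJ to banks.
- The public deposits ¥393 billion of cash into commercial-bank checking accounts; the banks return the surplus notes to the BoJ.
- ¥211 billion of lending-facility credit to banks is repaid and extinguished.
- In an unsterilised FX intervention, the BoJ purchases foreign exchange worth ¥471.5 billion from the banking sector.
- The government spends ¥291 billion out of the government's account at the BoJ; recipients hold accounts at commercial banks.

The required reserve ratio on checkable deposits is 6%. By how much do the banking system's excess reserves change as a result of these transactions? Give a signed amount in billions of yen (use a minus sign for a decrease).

+¥537.46 billion

OMO sale (to banks) ¥366 billion: reserves −¥366B, deposits 0.
Currency deposit ¥393 billion: reserves +¥393B, deposits +¥393B.
Discount-window repayment ¥211 billion: reserves −¥211B, deposits 0.
FX purchase ¥471.5 billion: reserves +¥471.5B, deposits 0.
Government spending ¥291 billion: reserves +¥291B, deposits +¥291B.
Totals: Δreserves = +¥578.5B, Δdeposits = +¥684B.
Δrequired reserves = 6% × +¥684B = +¥41.04B.
Δexcess reserves = Δreserves − Δrequired = +¥578.5B − (+¥41.04B) = +¥537.46 billion.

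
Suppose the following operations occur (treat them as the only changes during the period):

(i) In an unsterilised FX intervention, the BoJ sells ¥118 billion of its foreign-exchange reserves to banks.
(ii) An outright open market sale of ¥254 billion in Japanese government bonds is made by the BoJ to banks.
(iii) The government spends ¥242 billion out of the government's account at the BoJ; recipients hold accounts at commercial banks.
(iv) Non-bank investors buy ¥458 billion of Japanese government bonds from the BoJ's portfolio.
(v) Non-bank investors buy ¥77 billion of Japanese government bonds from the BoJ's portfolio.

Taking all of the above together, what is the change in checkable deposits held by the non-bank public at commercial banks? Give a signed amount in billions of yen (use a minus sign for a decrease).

BoJ balance sheet:
  Assets:      Securities −¥789B, Foreign assets −¥118B
  Liabilities: Bank reserves −¥665B, Government deposits −¥242B
Commercial banking system:
  Assets:      Reserves at CB −¥665B, Securities +¥254B, Foreign assets +¥118B
  Liabilities: Checkable deposits −¥293B
So the change in checkable deposits held by the non-bank public at commercial banks is -¥293 billion.

-¥293 billion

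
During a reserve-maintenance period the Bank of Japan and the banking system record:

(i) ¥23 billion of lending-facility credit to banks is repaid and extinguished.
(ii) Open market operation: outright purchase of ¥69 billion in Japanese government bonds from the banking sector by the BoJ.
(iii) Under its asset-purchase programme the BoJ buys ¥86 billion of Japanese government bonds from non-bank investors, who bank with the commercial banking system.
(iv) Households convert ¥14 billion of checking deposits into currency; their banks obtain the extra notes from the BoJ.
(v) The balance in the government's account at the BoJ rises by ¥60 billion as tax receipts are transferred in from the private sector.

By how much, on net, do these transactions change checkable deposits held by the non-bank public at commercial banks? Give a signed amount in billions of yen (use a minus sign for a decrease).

+¥12 billion

BoJ balance sheet:
  Assets:      Securities +¥155B, Loans to banks −¥23B
  Liabilities: Bank reserves +¥58B, Currency in circulation +¥14B, Government deposits +¥60B
Commercial banking system:
  Assets:      Reserves at CB +¥58B, Securities −¥69B
  Liabilities: Checkable deposits +¥12B, Borrowings from CB −¥23B
So the change in checkable deposits held by the non-bank public at commercial banks is +¥12 billion.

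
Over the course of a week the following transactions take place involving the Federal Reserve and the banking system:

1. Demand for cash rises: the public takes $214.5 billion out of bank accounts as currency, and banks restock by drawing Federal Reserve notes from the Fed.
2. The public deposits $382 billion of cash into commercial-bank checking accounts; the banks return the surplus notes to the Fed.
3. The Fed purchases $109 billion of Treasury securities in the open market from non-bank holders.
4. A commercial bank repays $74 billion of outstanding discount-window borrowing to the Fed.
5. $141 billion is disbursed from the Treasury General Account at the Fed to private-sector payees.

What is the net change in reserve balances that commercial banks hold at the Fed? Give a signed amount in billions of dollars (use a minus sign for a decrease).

+$343.5 billion

Fed balance sheet:
  Assets:      Securities +$109B, Loans to banks −$74B
  Liabilities: Bank reserves +$343.5B, Currency in circulation −$167.5B, Government deposits −$141B
So the change in reserve balances that commercial banks hold at the Fed is +$343.5 billion.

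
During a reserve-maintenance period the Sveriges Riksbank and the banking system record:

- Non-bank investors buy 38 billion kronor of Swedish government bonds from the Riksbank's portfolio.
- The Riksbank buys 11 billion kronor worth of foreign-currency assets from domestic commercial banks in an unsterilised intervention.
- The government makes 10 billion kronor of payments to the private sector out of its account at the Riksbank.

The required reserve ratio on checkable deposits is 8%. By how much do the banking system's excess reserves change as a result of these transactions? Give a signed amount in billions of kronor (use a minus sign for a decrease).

-14.76 billion

Asset sale (to non-banks) 38 billion kronor: reserves −38B, deposits −38B.
FX purchase 11 billion kronor: reserves +11B, deposits 0.
Government spending 10 billion kronor: reserves +10B, deposits +10B.
Totals: Δreserves = −17B, Δdeposits = −28B.
Δrequired reserves = 8% × −28B = −2.24B.
Δexcess reserves = Δreserves − Δrequired = −17B − (−2.24B) = -14.76 billion.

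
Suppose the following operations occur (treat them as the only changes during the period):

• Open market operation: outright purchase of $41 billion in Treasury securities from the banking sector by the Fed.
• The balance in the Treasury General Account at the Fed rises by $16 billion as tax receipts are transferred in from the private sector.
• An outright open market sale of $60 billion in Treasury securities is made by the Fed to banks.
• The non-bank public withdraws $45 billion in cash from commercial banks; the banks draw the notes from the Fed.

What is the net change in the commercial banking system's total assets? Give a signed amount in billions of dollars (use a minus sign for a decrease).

-$61 billion

OMO purchase (from banks) $41 billion: just an asset swap on bank balance sheets → 0.
Government account inflow $16 billion: bank balance sheets shrink → −$16B.
OMO sale (to banks) $60 billion: just an asset swap on bank balance sheets → 0.
Currency withdrawal $45 billion: bank balance sheets shrink → −$45B.
Net: 0 − 16 + 0 − 45 = -$61 billion.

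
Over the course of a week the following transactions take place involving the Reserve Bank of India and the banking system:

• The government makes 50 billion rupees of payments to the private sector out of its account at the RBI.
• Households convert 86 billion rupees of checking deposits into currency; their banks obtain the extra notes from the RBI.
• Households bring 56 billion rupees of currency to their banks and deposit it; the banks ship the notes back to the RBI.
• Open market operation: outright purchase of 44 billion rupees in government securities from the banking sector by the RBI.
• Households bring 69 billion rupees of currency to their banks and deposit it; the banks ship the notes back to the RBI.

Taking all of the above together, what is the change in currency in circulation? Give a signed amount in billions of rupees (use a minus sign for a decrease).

-39 billion

Government spending 50 billion rupees: no currency enters or leaves circulation → 0.
Currency withdrawal 86 billion rupees: notes leave the central bank → +86B.
Currency deposit 56 billion rupees: notes return to the central bank → −56B.
OMO purchase (from banks) 44 billion rupees: no currency enters or leaves circulation → 0.
Currency deposit 69 billion rupees: notes return to the central bank → −69B.
Net: 0 + 86 − 56 + 0 − 69 = -39 billion.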